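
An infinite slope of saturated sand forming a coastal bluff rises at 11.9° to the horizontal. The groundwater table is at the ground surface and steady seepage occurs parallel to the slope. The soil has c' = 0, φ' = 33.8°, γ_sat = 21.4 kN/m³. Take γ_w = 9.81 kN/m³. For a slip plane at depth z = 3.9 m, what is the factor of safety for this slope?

FS = 1.72

With seepage parallel to the slope and the water table at the surface, the effective normal stress on the slip plane uses the buoyant unit weight γ' = γ_sat − γ_w while the driving shear stress uses γ_sat:
FS = [c' + γ' z cos²β tanφ'] / [γ_sat z sinβ cosβ]
(For c' = 0 this reduces to FS = (γ'/γ_sat)·tanφ'/tanβ.)
γ' = 21.4 − 9.81 = 11.59 kN/m³
Numerator = 0.0 + 11.59·3.9·cos²11.9°·tan33.8° = 0.0 + 11.59·3.9·0.9575·0.6694 = 28.973 kPa
Denominator = 21.4·3.9·sin11.9°·cos11.9° = 21.4·3.9·0.2062·0.9785 = 16.840 kPa
FS = 28.973 / 16.840 = 1.720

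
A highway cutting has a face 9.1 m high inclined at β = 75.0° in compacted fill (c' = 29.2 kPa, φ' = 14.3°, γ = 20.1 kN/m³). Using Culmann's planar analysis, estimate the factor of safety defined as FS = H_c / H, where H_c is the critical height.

FS = 1.17

H_c = (4c'/γ) · sinβ cosφ' / [1 − cos(β − φ')]
    = (4·29.2/20.1) · sin75.0°·cos14.3° / [1 − cos60.7°]
    = 5.811 · 0.9360 / 0.5106 = 10.65 m
FS = H_c / H = 10.65 / 9.1 = 1.171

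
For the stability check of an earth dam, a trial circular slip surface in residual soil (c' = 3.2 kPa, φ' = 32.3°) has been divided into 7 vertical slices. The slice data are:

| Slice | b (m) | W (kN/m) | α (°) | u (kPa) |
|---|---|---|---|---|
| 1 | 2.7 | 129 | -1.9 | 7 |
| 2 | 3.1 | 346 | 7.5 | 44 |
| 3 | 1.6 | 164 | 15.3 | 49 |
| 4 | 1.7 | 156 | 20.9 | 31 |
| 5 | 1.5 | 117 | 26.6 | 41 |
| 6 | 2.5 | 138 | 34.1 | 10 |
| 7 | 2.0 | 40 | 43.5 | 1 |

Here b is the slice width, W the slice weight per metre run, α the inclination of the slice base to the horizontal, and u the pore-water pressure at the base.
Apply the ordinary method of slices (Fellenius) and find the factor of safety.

Ordinary method of slices: FS = Σ[c'·Δl_i + (W_i cosα_i − u_i·Δl_i)·tanφ'] / Σ W_i sinα_i, with Δl_i = b_i / cosα_i.
Slice 1: Δl = 2.7/cos(-1.9°) = 2.701 m; N'_1 = 129·cos(-1.9°) − 7·2.701 = 110.0; c'Δl = 8.64; W sinα = -4.3
Slice 2: Δl = 3.1/cos7.5° = 3.127 m; N'_2 = 346·cos7.5° − 44·3.127 = 205.5; c'Δl = 10.01; W sinα = 45.2
Slice 3: Δl = 1.6/cos15.3° = 1.659 m; N'_3 = 164·cos15.3° − 49·1.659 = 76.9; c'Δl = 5.31; W sinα = 43.3
Slice 4: Δl = 1.7/cos20.9° = 1.820 m; N'_4 = 156·cos20.9° − 31·1.820 = 89.3; c'Δl = 5.82; W sinα = 55.7
Slice 5: Δl = 1.5/cos26.6° = 1.678 m; N'_5 = 117·cos26.6° − 41·1.678 = 35.8; c'Δl = 5.37; W sinα = 52.4
Slice 6: Δl = 2.5/cos34.1° = 3.019 m; N'_6 = 138·cos34.1° − 10·3.019 = 84.1; c'Δl = 9.66; W sinα = 77.4
Slice 7: Δl = 2.0/cos43.5° = 2.757 m; N'_7 = 40·cos43.5° − 1·2.757 = 26.3; c'Δl = 8.82; W sinα = 27.5
Σc'Δl = 53.6 kN/m; ΣN' = 627.9 kN/m; ΣW sinα = 297.1 kN/m
Resisting = 53.6 + 627.9·tan32.3° = 53.6 + 396.9 = 450.6 kN/m
FS = 450.6 / 297.1 = 1.517

FS = 1.52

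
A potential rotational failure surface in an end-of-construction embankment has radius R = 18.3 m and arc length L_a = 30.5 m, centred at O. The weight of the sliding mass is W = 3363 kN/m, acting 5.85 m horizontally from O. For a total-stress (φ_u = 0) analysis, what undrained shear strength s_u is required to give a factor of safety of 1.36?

FS = s_u·L_a·R / (W·d), so s_u = FS·W·d / (L_a·R).
s_u = 1.36·3363·5.85 / (30.50·18.3) = 26756.0 / 558.15 = 47.94 kPa

s_u = 47.9 kPa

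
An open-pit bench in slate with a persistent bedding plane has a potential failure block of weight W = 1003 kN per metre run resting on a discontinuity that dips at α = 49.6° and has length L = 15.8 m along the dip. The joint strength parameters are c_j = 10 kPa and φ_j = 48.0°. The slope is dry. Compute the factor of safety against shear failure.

FS = 1.15

Resolving the block weight along and normal to the plane and applying the Mohr–Coulomb strength on the joint:
N' = W cosα = 1003·cos49.6° = 650.1 kN/m
Driving force T = W sinα = 1003·sin49.6° = 763.8 kN/m
Resisting force R = c_j·L + N'·tanφ_j = 10·15.8 + 650.1·tan48.0° = 158.0 + 722.0 = 880.0 kN/m
FS = R / T = 880.0 / 763.8 = 1.152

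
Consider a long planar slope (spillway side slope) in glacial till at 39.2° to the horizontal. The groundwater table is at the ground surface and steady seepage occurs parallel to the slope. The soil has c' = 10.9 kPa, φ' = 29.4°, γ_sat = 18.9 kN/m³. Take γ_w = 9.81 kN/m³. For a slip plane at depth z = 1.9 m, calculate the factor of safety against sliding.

FS = 0.95

With seepage parallel to the slope and the water table at the surface, the effective normal stress on the slip plane uses the buoyant unit weight γ' = γ_sat − γ_w while the driving shear stress uses γ_sat:
FS = [c' + γ' z cos²β tanφ'] / [γ_sat z sinβ cosβ]
γ' = 18.9 − 9.81 = 9.09 kN/m³
Numerator = 10.9 + 9.09·1.9·cos²39.2°·tan29.4° = 10.9 + 9.09·1.9·0.6005·0.5635 = 16.744 kPa
Denominator = 18.9·1.9·sin39.2°·cos39.2° = 18.9·1.9·0.6320·0.7749 = 17.588 kPa
FS = 16.744 / 17.588 = 0.952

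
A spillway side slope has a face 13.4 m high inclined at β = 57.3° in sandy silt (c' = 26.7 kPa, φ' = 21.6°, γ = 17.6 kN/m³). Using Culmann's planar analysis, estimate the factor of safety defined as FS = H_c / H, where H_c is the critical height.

FS = 1.89

H_c = (4c'/γ) · sinβ cosφ' / [1 − cos(β − φ')]
    = (4·26.7/17.6) · sin57.3°·cos21.6° / [1 − cos35.7°]
    = 6.068 · 0.7824 / 0.1879 = 25.27 m
FS = H_c / H = 25.27 / 13.4 = 1.886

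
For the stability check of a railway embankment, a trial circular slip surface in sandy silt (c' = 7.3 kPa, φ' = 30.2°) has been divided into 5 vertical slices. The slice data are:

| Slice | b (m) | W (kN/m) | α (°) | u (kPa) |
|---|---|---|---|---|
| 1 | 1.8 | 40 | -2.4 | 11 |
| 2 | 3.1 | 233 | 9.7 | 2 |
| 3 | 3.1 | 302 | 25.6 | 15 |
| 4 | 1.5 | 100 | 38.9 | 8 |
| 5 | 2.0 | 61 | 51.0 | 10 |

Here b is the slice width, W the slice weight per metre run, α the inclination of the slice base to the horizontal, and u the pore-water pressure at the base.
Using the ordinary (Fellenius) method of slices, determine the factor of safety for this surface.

Ordinary method of slices: FS = Σ[c'·Δl_i + (W_i cosα_i − u_i·Δl_i)·tanφ'] / Σ W_i sinα_i, with Δl_i = b_i / cosα_i.
Slice 1: Δl = 1.8/cos(-2.4°) = 1.802 m; N'_1 = 40·cos(-2.4°) − 11·1.802 = 20.1; c'Δl = 13.15; W sinα = -1.7
Slice 2: Δl = 3.1/cos9.7° = 3.145 m; N'_2 = 233·cos9.7° − 2·3.145 = 223.4; c'Δl = 22.96; W sinα = 39.3
Slice 3: Δl = 3.1/cos25.6° = 3.437 m; N'_3 = 302·cos25.6° − 15·3.437 = 220.8; c'Δl = 25.09; W sinα = 130.5
Slice 4: Δl = 1.5/cos38.9° = 1.927 m; N'_4 = 100·cos38.9° − 8·1.927 = 62.4; c'Δl = 14.07; W sinα = 62.8
Slice 5: Δl = 2.0/cos51.0° = 3.178 m; N'_5 = 61·cos51.0° − 10·3.178 = 6.6; c'Δl = 23.20; W sinα = 47.4
Σc'Δl = 98.5 kN/m; ΣN' = 533.3 kN/m; ΣW sinα = 278.3 kN/m
Resisting = 98.5 + 533.3·tan30.2° = 98.5 + 310.4 = 408.9 kN/m
FS = 408.9 / 278.3 = 1.469

FS = 1.47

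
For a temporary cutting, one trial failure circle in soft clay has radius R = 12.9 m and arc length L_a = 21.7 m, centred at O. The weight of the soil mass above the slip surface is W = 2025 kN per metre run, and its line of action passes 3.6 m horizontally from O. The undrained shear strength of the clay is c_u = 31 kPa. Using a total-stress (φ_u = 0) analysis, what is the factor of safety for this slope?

Taking moments about the centre O, the resisting moment is provided by the undrained shear strength acting along the arc:
M_R = c_u·L_a·R = 31·21.70·12.9 = 8677.8 kN·m/m
M_D = W·d = 2025·3.6 = 7290.0 kN·m/m
FS = M_R / M_D = 8677.8 / 7290.0 = 1.190

FS = 1.19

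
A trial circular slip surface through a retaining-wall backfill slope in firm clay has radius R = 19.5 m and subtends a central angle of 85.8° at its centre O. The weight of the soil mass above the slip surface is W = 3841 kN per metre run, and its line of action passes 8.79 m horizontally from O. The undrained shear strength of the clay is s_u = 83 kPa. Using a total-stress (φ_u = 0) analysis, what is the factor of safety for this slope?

FS = 1.40

Taking moments about the centre O, the resisting moment is provided by the undrained shear strength acting along the arc:
Arc length L_a = R·θ = 19.5·(85.8°·π/180) = 19.5·1.4975 = 29.20 m
M_R = s_u·L_a·R = 83·29.20·19.5 = 47262.0 kN·m/m
M_D = W·d = 3841·8.79 = 33762.4 kN·m/m
FS = M_R / M_D = 47262.0 / 33762.4 = 1.400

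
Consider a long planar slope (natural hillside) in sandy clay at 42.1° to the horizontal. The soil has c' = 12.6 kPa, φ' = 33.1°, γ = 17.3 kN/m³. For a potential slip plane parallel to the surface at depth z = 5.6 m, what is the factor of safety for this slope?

For an infinite slope with a slip plane parallel to the surface (no pore pressure): FS = [c' + γz cos²β tanφ'] / [γz sinβ cosβ].
γz = 17.3·5.6 = 96.88 kN/m²
Numerator = 12.6 + 96.88·cos²42.1°·tan33.1° = 12.6 + 96.88·0.5505·0.6519 = 47.369 kPa
Denominator = 96.88·sin42.1°·cos42.1° = 96.88·0.6704·0.7420 = 48.192 kPa
FS = 47.369 / 48.192 = 0.983

FS = 0.98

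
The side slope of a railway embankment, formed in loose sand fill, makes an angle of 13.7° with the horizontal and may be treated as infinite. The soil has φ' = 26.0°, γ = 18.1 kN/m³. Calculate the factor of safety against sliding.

For a dry cohesionless infinite slope the factor of safety is FS = tanφ' / tanβ.
FS = tan26.0° / tan13.7° = 0.4877 / 0.2438 = 2.001

FS = 2.00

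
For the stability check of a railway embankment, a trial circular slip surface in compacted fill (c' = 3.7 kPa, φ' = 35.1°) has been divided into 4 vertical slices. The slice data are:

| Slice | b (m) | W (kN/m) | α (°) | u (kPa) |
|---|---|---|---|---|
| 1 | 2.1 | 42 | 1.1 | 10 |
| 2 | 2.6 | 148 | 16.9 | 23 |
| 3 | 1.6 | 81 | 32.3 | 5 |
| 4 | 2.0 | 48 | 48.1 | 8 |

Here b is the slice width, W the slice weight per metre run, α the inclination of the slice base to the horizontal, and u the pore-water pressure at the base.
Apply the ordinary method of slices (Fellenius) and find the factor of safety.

Ordinary method of slices: FS = Σ[c'·Δl_i + (W_i cosα_i − u_i·Δl_i)·tanφ'] / Σ W_i sinα_i, with Δl_i = b_i / cosα_i.
Slice 1: Δl = 2.1/cos1.1° = 2.100 m; N'_1 = 42·cos1.1° − 10·2.100 = 21.0; c'Δl = 7.77; W sinα = 0.8
Slice 2: Δl = 2.6/cos16.9° = 2.717 m; N'_2 = 148·cos16.9° − 23·2.717 = 79.1; c'Δl = 10.05; W sinα = 43.0
Slice 3: Δl = 1.6/cos32.3° = 1.893 m; N'_3 = 81·cos32.3° − 5·1.893 = 59.0; c'Δl = 7.00; W sinα = 43.3
Slice 4: Δl = 2.0/cos48.1° = 2.995 m; N'_4 = 48·cos48.1° − 8·2.995 = 8.1; c'Δl = 11.08; W sinα = 35.7
Σc'Δl = 35.9 kN/m; ΣN' = 167.2 kN/m; ΣW sinα = 122.8 kN/m
Resisting = 35.9 + 167.2·tan35.1° = 35.9 + 117.5 = 153.4 kN/m
FS = 153.4 / 122.8 = 1.249

FS = 1.25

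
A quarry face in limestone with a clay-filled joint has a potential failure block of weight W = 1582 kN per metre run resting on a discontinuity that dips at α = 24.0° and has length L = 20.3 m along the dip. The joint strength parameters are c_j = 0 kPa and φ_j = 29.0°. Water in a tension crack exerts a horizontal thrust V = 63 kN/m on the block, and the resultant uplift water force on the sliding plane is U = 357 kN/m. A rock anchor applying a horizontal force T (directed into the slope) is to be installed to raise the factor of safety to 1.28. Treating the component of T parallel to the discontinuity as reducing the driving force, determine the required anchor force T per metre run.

T = 221 kN/m

Resolving forces along and normal to the sliding plane, with the horizontal anchor force T adding T·sinα to the effective normal force and T·cosα acting up the plane against the driving force:
FS = [c_jL + (W cosα − U − V sinα + T sinα) tanφ_j] / [W sinα + V cosα − T cosα]
Without the anchor: N' = 1062.6 kN/m, driving T_d = 701.0 kN/m, resisting R = 0·20.3 + 1062.6·tan29.0° = 589.0 kN/m, FS = 0.84.
Setting FS = 1.28 and solving for T:
1.28·(701.0 − T cos24.0°) = 589.0 + T sin24.0°·tan29.0°
T·(sin24.0°·tan29.0° + 1.28·cos24.0°) = 1.28·701.0 − 589.0
T·(0.4067·0.5543 + 1.28·0.9135) = 897.3 − 589.0 = 308.3
T·1.3948 = 308.3
T = 221.0 kN/m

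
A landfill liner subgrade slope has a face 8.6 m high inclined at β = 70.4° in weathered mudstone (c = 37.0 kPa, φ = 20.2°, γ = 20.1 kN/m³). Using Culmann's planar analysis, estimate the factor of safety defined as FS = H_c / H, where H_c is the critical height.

H_c = (4c/γ) · sinβ cosφ / [1 − cos(β − φ)]
    = (4·37.0/20.1) · sin70.4°·cos20.2° / [1 − cos50.2°]
    = 7.363 · 0.8841 / 0.3599 = 18.09 m
FS = H_c / H = 18.09 / 8.6 = 2.103

FS = 2.10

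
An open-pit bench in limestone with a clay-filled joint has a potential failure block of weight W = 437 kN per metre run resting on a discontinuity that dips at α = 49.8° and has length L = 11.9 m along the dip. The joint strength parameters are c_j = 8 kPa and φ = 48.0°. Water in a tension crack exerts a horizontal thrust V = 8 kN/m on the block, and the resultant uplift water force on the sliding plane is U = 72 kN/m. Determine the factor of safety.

Resolving the block weight along and normal to the plane and applying the Mohr–Coulomb strength on the joint:
N' = W cosα − U − V sinα = 437·cos49.8° − 72 − 8·sin49.8° = 204.0 kN/m
Driving force T = W sinα + V cosα = 437·sin49.8° + 8·cos49.8° = 338.9 kN/m
Resisting force R = c_j·L + N'·tanφ = 8·11.9 + 204.0·tan48.0° = 95.2 + 226.5 = 321.7 kN/m
FS = R / T = 321.7 / 338.9 = 0.949

FS = 0.95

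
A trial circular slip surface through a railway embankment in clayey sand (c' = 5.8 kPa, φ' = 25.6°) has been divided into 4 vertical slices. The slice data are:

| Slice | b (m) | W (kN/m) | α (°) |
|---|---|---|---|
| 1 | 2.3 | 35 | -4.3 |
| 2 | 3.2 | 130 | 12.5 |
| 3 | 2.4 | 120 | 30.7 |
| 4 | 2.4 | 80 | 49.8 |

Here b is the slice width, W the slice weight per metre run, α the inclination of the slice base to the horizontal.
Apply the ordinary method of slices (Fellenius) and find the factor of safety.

Ordinary method of slices: FS = Σ[c'·Δl_i + (W_i cosα_i)·tanφ'] / Σ W_i sinα_i, with Δl_i = b_i / cosα_i.
Slice 1: Δl = 2.3/cos(-4.3°) = 2.306 m; N'_1 = 35·cos(-4.3°) = 34.9; c'Δl = 13.38; W sinα = -2.6
Slice 2: Δl = 3.2/cos12.5° = 3.278 m; N'_2 = 130·cos12.5° = 126.9; c'Δl = 19.01; W sinα = 28.1
Slice 3: Δl = 2.4/cos30.7° = 2.791 m; N'_3 = 120·cos30.7° = 103.2; c'Δl = 16.19; W sinα = 61.3
Slice 4: Δl = 2.4/cos49.8° = 3.718 m; N'_4 = 80·cos49.8° = 51.6; c'Δl = 21.57; W sinα = 61.1
Σc'Δl = 70.1 kN/m; ΣN' = 316.6 kN/m; ΣW sinα = 147.9 kN/m
Resisting = 70.1 + 316.6·tan25.6° = 70.1 + 151.7 = 221.9 kN/m
FS = 221.9 / 147.9 = 1.500

FS = 1.50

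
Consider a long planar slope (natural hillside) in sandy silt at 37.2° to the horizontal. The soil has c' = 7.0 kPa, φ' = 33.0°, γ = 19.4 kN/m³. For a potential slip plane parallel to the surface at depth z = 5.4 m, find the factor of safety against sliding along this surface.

For an infinite slope with a slip plane parallel to the surface (no pore pressure): FS = [c' + γz cos²β tanφ'] / [γz sinβ cosβ].
γz = 19.4·5.4 = 104.76 kN/m²
Numerator = 7.0 + 104.76·cos²37.2°·tan33.0° = 7.0 + 104.76·0.6345·0.6494 = 50.164 kPa
Denominator = 104.76·sin37.2°·cos37.2° = 104.76·0.6046·0.7965 = 50.450 kPa
FS = 50.164 / 50.450 = 0.994

FS = 0.99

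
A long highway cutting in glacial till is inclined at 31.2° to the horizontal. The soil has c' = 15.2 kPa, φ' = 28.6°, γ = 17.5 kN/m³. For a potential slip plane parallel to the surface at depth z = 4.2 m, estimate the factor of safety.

For an infinite slope with a slip plane parallel to the surface (no pore pressure): FS = [c' + γz cos²β tanφ'] / [γz sinβ cosβ].
γz = 17.5·4.2 = 73.50 kN/m²
Numerator = 15.2 + 73.50·cos²31.2°·tan28.6° = 15.2 + 73.50·0.7316·0.5452 = 44.520 kPa
Denominator = 73.50·sin31.2°·cos31.2° = 73.50·0.5180·0.8554 = 32.568 kPa
FS = 44.520 / 32.568 = 1.367

FS = 1.37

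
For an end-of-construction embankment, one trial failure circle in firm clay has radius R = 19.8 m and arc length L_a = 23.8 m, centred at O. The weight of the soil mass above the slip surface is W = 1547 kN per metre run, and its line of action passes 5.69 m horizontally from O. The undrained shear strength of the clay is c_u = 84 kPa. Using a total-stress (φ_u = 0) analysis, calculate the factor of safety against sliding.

FS = 4.50

Taking moments about the centre O, the resisting moment is provided by the undrained shear strength acting along the arc:
M_R = c_u·L_a·R = 84·23.80·19.8 = 39584.2 kN·m/m
M_D = W·d = 1547·5.69 = 8802.4 kN·m/m
FS = M_R / M_D = 39584.2 / 8802.4 = 4.497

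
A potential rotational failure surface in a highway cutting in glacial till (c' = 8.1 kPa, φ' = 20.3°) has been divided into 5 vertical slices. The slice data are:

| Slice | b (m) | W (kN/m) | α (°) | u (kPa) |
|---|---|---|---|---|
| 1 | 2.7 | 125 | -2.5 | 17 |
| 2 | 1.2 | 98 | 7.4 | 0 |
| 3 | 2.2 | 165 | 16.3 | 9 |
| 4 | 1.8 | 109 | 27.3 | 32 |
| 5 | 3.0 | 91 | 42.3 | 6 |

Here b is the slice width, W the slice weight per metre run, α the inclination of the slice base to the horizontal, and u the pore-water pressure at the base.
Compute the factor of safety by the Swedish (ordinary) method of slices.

Ordinary method of slices: FS = Σ[c'·Δl_i + (W_i cosα_i − u_i·Δl_i)·tanφ'] / Σ W_i sinα_i, with Δl_i = b_i / cosα_i.
Slice 1: Δl = 2.7/cos(-2.5°) = 2.703 m; N'_1 = 125·cos(-2.5°) − 17·2.703 = 78.9; c'Δl = 21.89; W sinα = -5.5
Slice 2: Δl = 1.2/cos7.4° = 1.210 m; N'_2 = 98·cos7.4° − 0·1.210 = 97.2; c'Δl = 9.80; W sinα = 12.6
Slice 3: Δl = 2.2/cos16.3° = 2.292 m; N'_3 = 165·cos16.3° − 9·2.292 = 137.7; c'Δl = 18.57; W sinα = 46.3
Slice 4: Δl = 1.8/cos27.3° = 2.026 m; N'_4 = 109·cos27.3° − 32·2.026 = 32.0; c'Δl = 16.41; W sinα = 50.0
Slice 5: Δl = 3.0/cos42.3° = 4.056 m; N'_5 = 91·cos42.3° − 6·4.056 = 43.0; c'Δl = 32.85; W sinα = 61.2
Σc'Δl = 99.5 kN/m; ΣN' = 388.9 kN/m; ΣW sinα = 164.7 kN/m
Resisting = 99.5 + 388.9·tan20.3° = 99.5 + 143.8 = 243.4 kN/m
FS = 243.4 / 164.7 = 1.477

FS = 1.48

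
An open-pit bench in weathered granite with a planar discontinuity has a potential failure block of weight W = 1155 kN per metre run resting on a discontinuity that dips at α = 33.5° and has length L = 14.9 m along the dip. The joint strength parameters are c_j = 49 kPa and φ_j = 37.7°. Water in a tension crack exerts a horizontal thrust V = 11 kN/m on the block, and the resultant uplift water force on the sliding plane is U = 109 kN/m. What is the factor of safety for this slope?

FS = 2.14

Resolving the block weight along and normal to the plane and applying the Mohr–Coulomb strength on the joint:
N' = W cosα − U − V sinα = 1155·cos33.5° − 109 − 11·sin33.5° = 848.1 kN/m
Driving force T = W sinα + V cosα = 1155·sin33.5° + 11·cos33.5° = 646.7 kN/m
Resisting force R = c_j·L + N'·tanφ_j = 49·14.9 + 848.1·tan37.7° = 730.1 + 655.5 = 1385.6 kN/m
FS = R / T = 1385.6 / 646.7 = 2.143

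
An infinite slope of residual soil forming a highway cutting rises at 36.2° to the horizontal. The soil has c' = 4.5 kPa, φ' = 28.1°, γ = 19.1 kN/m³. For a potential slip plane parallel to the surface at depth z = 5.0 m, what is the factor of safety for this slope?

For an infinite slope with a slip plane parallel to the surface (no pore pressure): FS = [c' + γz cos²β tanφ'] / [γz sinβ cosβ].
γz = 19.1·5.0 = 95.50 kN/m²
Numerator = 4.5 + 95.50·cos²36.2°·tan28.1° = 4.5 + 95.50·0.6512·0.5340 = 37.705 kPa
Denominator = 95.50·sin36.2°·cos36.2° = 95.50·0.5906·0.8070 = 45.515 kPa
FS = 37.705 / 45.515 = 0.828

FS = 0.83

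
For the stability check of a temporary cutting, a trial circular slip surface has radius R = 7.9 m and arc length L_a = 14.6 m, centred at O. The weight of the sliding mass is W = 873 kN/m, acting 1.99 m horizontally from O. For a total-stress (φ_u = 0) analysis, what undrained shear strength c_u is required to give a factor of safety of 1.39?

c_u = 20.9 kPa

FS = c_u·L_a·R / (W·d), so c_u = FS·W·d / (L_a·R).
c_u = 1.39·873·1.99 / (14.60·7.9) = 2414.8 / 115.34 = 20.94 kPa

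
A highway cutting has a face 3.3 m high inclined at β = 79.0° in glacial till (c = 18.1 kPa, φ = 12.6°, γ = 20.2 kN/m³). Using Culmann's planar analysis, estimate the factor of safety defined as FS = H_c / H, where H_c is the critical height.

H_c = (4c/γ) · sinβ cosφ / [1 − cos(β − φ)]
    = (4·18.1/20.2) · sin79.0°·cos12.6° / [1 − cos66.4°]
    = 3.584 · 0.9580 / 0.5997 = 5.73 m
FS = H_c / H = 5.73 / 3.3 = 1.735

FS = 1.74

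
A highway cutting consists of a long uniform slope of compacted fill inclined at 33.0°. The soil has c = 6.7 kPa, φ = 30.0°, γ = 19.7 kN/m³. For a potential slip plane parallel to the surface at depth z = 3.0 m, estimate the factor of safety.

FS = 1.14

For an infinite slope with a slip plane parallel to the surface (no pore pressure): FS = [c + γz cos²β tanφ] / [γz sinβ cosβ].
γz = 19.7·3.0 = 59.10 kN/m²
Numerator = 6.7 + 59.10·cos²33.0°·tan30.0° = 6.7 + 59.10·0.7034·0.5774 = 30.700 kPa
Denominator = 59.10·sin33.0°·cos33.0° = 59.10·0.5446·0.8387 = 26.995 kPa
FS = 30.700 / 26.995 = 1.137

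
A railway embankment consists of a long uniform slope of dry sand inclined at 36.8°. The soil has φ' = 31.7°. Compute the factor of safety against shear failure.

FS = 0.83

For a dry cohesionless infinite slope the factor of safety is FS = tanφ' / tanβ.
FS = tan31.7° / tan36.8° = 0.6176 / 0.7481 = 0.826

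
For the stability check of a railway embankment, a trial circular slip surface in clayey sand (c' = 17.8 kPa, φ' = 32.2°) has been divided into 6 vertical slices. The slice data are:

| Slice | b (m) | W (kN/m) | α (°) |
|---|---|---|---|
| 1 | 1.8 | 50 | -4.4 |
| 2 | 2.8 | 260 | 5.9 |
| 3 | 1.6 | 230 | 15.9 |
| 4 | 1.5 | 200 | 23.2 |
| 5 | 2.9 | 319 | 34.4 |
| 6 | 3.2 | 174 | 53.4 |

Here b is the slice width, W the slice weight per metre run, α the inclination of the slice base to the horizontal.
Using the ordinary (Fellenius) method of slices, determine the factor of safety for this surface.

FS = 2.02

Ordinary method of slices: FS = Σ[c'·Δl_i + (W_i cosα_i)·tanφ'] / Σ W_i sinα_i, with Δl_i = b_i / cosα_i.
Slice 1: Δl = 1.8/cos(-4.4°) = 1.805 m; N'_1 = 50·cos(-4.4°) = 49.9; c'Δl = 32.13; W sinα = -3.8
Slice 2: Δl = 2.8/cos5.9° = 2.815 m; N'_2 = 260·cos5.9° = 258.6; c'Δl = 50.11; W sinα = 26.7
Slice 3: Δl = 1.6/cos15.9° = 1.664 m; N'_3 = 230·cos15.9° = 221.2; c'Δl = 29.61; W sinα = 63.0
Slice 4: Δl = 1.5/cos23.2° = 1.632 m; N'_4 = 200·cos23.2° = 183.8; c'Δl = 29.05; W sinα = 78.8
Slice 5: Δl = 2.9/cos34.4° = 3.515 m; N'_5 = 319·cos34.4° = 263.2; c'Δl = 62.56; W sinα = 180.2
Slice 6: Δl = 3.2/cos53.4° = 5.367 m; N'_6 = 174·cos53.4° = 103.7; c'Δl = 95.53; W sinα = 139.7
Σc'Δl = 299.0 kN/m; ΣN' = 1080.5 kN/m; ΣW sinα = 484.6 kN/m
Resisting = 299.0 + 1080.5·tan32.2° = 299.0 + 680.4 = 979.4 kN/m
FS = 979.4 / 484.6 = 2.021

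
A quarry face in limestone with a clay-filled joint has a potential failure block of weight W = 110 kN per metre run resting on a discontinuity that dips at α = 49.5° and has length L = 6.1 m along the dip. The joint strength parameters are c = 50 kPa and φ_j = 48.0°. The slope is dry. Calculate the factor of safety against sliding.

FS = 4.59

Resolving the block weight along and normal to the plane and applying the Mohr–Coulomb strength on the joint:
N' = W cosα = 110·cos49.5° = 71.4 kN/m
Driving force T = W sinα = 110·sin49.5° = 83.6 kN/m
Resisting force R = c·L + N'·tanφ_j = 50·6.1 + 71.4·tan48.0° = 305.0 + 79.3 = 384.3 kN/m
FS = R / T = 384.3 / 83.6 = 4.595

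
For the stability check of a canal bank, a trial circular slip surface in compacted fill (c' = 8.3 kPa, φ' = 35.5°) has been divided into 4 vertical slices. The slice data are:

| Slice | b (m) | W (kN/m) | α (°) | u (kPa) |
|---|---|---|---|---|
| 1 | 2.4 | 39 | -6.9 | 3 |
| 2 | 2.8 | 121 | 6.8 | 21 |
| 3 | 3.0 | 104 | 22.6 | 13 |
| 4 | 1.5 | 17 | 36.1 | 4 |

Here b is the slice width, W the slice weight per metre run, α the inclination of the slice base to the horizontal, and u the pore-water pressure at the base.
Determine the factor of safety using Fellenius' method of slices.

Ordinary method of slices: FS = Σ[c'·Δl_i + (W_i cosα_i − u_i·Δl_i)·tanφ'] / Σ W_i sinα_i, with Δl_i = b_i / cosα_i.
Slice 1: Δl = 2.4/cos(-6.9°) = 2.418 m; N'_1 = 39·cos(-6.9°) − 3·2.418 = 31.5; c'Δl = 20.07; W sinα = -4.7
Slice 2: Δl = 2.8/cos6.8° = 2.820 m; N'_2 = 121·cos6.8° − 21·2.820 = 60.9; c'Δl = 23.40; W sinα = 14.3
Slice 3: Δl = 3.0/cos22.6° = 3.250 m; N'_3 = 104·cos22.6° − 13·3.250 = 53.8; c'Δl = 26.97; W sinα = 40.0
Slice 4: Δl = 1.5/cos36.1° = 1.856 m; N'_4 = 17·cos36.1° − 4·1.856 = 6.3; c'Δl = 15.41; W sinα = 10.0
Σc'Δl = 85.8 kN/m; ΣN' = 152.5 kN/m; ΣW sinα = 59.6 kN/m
Resisting = 85.8 + 152.5·tan35.5° = 85.8 + 108.8 = 194.6 kN/m
FS = 194.6 / 59.6 = 3.264

FS = 3.26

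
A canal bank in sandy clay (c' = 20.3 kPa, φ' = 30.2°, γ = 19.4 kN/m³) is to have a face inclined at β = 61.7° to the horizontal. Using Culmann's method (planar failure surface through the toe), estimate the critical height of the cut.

H_c = 21.61 m

Culmann's analysis gives the critical failure plane at α_cr = (β + φ')/2 = (61.7 + 30.2)/2 = 46.0°, and the critical height
H_c = (4c'/γ) · sinβ cosφ' / [1 − cos(β − φ')]
    = (4·20.3/19.4) · sin61.7°·cos30.2° / [1 − cos(31.5°)]
    = 4.186 · 0.8805·0.8643 / [1 − 0.8526]
    = 4.186 · 0.7610 / 0.1474
    = 21.61 m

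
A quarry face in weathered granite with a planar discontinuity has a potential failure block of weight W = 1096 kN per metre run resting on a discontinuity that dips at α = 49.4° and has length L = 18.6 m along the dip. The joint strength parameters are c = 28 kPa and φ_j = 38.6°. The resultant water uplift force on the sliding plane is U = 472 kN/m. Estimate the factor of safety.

FS = 0.86

Resolving the block weight along and normal to the plane and applying the Mohr–Coulomb strength on the joint:
N' = W cosα − U = 1096·cos49.4° − 472 = 241.2 kN/m
Driving force T = W sinα = 1096·sin49.4° = 832.2 kN/m
Resisting force R = c·L + N'·tanφ_j = 28·18.6 + 241.2·tan38.6° = 520.8 + 192.6 = 713.4 kN/m
FS = R / T = 713.4 / 832.2 = 0.857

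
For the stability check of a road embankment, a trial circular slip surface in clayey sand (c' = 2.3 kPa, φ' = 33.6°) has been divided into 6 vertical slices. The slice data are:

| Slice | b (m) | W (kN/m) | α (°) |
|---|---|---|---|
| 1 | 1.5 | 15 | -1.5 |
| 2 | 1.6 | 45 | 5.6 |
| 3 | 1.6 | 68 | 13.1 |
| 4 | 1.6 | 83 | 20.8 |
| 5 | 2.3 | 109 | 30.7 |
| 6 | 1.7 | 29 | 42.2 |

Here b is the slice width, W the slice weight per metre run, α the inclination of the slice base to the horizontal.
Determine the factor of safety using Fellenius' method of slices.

FS = 1.92

Ordinary method of slices: FS = Σ[c'·Δl_i + (W_i cosα_i)·tanφ'] / Σ W_i sinα_i, with Δl_i = b_i / cosα_i.
Slice 1: Δl = 1.5/cos(-1.5°) = 1.501 m; N'_1 = 15·cos(-1.5°) = 15.0; c'Δl = 3.45; W sinα = -0.4
Slice 2: Δl = 1.6/cos5.6° = 1.608 m; N'_2 = 45·cos5.6° = 44.8; c'Δl = 3.70; W sinα = 4.4
Slice 3: Δl = 1.6/cos13.1° = 1.643 m; N'_3 = 68·cos13.1° = 66.2; c'Δl = 3.78; W sinα = 15.4
Slice 4: Δl = 1.6/cos20.8° = 1.712 m; N'_4 = 83·cos20.8° = 77.6; c'Δl = 3.94; W sinα = 29.5
Slice 5: Δl = 2.3/cos30.7° = 2.675 m; N'_5 = 109·cos30.7° = 93.7; c'Δl = 6.15; W sinα = 55.6
Slice 6: Δl = 1.7/cos42.2° = 2.295 m; N'_6 = 29·cos42.2° = 21.5; c'Δl = 5.28; W sinα = 19.5
Σc'Δl = 26.3 kN/m; ΣN' = 318.8 kN/m; ΣW sinα = 124.0 kN/m
Resisting = 26.3 + 318.8·tan33.6° = 26.3 + 211.8 = 238.1 kN/m
FS = 238.1 / 124.0 = 1.920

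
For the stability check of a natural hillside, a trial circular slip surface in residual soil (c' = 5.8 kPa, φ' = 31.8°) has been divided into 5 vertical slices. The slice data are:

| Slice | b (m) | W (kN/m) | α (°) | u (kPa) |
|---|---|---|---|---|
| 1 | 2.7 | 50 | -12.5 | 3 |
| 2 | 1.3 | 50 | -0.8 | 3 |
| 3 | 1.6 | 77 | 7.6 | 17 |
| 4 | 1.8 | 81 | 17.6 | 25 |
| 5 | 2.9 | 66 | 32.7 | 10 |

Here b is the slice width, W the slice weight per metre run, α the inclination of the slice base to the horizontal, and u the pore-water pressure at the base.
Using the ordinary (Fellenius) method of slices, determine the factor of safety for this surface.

FS = 3.05

Ordinary method of slices: FS = Σ[c'·Δl_i + (W_i cosα_i − u_i·Δl_i)·tanφ'] / Σ W_i sinα_i, with Δl_i = b_i / cosα_i.
Slice 1: Δl = 2.7/cos(-12.5°) = 2.766 m; N'_1 = 50·cos(-12.5°) − 3·2.766 = 40.5; c'Δl = 16.04; W sinα = -10.8
Slice 2: Δl = 1.3/cos(-0.8°) = 1.300 m; N'_2 = 50·cos(-0.8°) − 3·1.300 = 46.1; c'Δl = 7.54; W sinα = -0.7
Slice 3: Δl = 1.6/cos7.6° = 1.614 m; N'_3 = 77·cos7.6° − 17·1.614 = 48.9; c'Δl = 9.36; W sinα = 10.2
Slice 4: Δl = 1.8/cos17.6° = 1.888 m; N'_4 = 81·cos17.6° − 25·1.888 = 30.0; c'Δl = 10.95; W sinα = 24.5
Slice 5: Δl = 2.9/cos32.7° = 3.446 m; N'_5 = 66·cos32.7° − 10·3.446 = 21.1; c'Δl = 19.99; W sinα = 35.7
Σc'Δl = 63.9 kN/m; ΣN' = 186.6 kN/m; ΣW sinα = 58.8 kN/m
Resisting = 63.9 + 186.6·tan31.8° = 63.9 + 115.7 = 179.6 kN/m
FS = 179.6 / 58.8 = 3.053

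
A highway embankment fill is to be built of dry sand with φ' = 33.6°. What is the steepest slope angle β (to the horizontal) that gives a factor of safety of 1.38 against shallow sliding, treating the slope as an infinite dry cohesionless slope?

β = 25.7°

For an infinite dry cohesionless slope FS = tanφ'/tanβ, so tanβ = tanφ' / FS.
tanβ = tan33.6° / 1.38 = 0.6644 / 1.38 = 0.4814
β = arctan(0.4814) = 25.71°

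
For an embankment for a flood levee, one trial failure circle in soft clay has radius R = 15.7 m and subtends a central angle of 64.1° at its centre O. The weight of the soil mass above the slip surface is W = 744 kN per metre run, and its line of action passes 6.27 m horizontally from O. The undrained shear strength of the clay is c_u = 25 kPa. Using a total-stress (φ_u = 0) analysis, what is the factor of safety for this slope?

Taking moments about the centre O, the resisting moment is provided by the undrained shear strength acting along the arc:
Arc length L_a = R·θ = 15.7·(64.1°·π/180) = 15.7·1.1188 = 17.56 m
M_R = c_u·L_a·R = 25·17.56·15.7 = 6894.1 kN·m/m
M_D = W·d = 744·6.27 = 4664.9 kN·m/m
FS = M_R / M_D = 6894.1 / 4664.9 = 1.478

FS = 1.48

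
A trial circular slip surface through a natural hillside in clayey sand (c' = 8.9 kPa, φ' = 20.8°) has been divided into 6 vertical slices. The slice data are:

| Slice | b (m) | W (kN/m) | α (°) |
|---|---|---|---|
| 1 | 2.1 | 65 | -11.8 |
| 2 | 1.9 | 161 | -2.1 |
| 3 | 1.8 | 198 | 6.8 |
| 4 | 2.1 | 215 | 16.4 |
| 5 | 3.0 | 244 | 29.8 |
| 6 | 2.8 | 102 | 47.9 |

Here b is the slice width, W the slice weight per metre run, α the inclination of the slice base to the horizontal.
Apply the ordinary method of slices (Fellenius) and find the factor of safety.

Ordinary method of slices: FS = Σ[c'·Δl_i + (W_i cosα_i)·tanφ'] / Σ W_i sinα_i, with Δl_i = b_i / cosα_i.
Slice 1: Δl = 2.1/cos(-11.8°) = 2.145 m; N'_1 = 65·cos(-11.8°) = 63.6; c'Δl = 19.09; W sinα = -13.3
Slice 2: Δl = 1.9/cos(-2.1°) = 1.901 m; N'_2 = 161·cos(-2.1°) = 160.9; c'Δl = 16.92; W sinα = -5.9
Slice 3: Δl = 1.8/cos6.8° = 1.813 m; N'_3 = 198·cos6.8° = 196.6; c'Δl = 16.13; W sinα = 23.4
Slice 4: Δl = 2.1/cos16.4° = 2.189 m; N'_4 = 215·cos16.4° = 206.3; c'Δl = 19.48; W sinα = 60.7
Slice 5: Δl = 3.0/cos29.8° = 3.457 m; N'_5 = 244·cos29.8° = 211.7; c'Δl = 30.77; W sinα = 121.3
Slice 6: Δl = 2.8/cos47.9° = 4.176 m; N'_6 = 102·cos47.9° = 68.4; c'Δl = 37.17; W sinα = 75.7
Σc'Δl = 139.6 kN/m; ΣN' = 907.5 kN/m; ΣW sinα = 261.9 kN/m
Resisting = 139.6 + 907.5·tan20.8° = 139.6 + 344.7 = 484.3 kN/m
FS = 484.3 / 261.9 = 1.849

FS = 1.85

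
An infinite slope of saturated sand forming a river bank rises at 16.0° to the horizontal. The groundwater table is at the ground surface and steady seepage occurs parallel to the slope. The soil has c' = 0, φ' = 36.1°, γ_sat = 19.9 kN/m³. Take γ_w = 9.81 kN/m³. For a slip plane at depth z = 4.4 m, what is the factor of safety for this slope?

FS = 1.29

With seepage parallel to the slope and the water table at the surface, the effective normal stress on the slip plane uses the buoyant unit weight γ' = γ_sat − γ_w while the driving shear stress uses γ_sat:
FS = [c' + γ' z cos²β tanφ'] / [γ_sat z sinβ cosβ]
(For c' = 0 this reduces to FS = (γ'/γ_sat)·tanφ'/tanβ.)
γ' = 19.9 − 9.81 = 10.09 kN/m³
Numerator = 0.0 + 10.09·4.4·cos²16.0°·tan36.1° = 0.0 + 10.09·4.4·0.9240·0.7292 = 29.914 kPa
Denominator = 19.9·4.4·sin16.0°·cos16.0° = 19.9·4.4·0.2756·0.9613 = 23.200 kPa
FS = 29.914 / 23.200 = 1.289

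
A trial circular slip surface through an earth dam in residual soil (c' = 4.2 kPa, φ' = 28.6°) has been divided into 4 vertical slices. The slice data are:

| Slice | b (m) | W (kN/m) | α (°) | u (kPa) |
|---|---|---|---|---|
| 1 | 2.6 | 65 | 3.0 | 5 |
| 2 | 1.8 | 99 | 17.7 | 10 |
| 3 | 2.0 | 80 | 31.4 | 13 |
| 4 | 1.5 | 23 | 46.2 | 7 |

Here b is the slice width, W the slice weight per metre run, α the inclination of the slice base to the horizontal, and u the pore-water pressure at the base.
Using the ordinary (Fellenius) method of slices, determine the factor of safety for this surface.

FS = 1.40

Ordinary method of slices: FS = Σ[c'·Δl_i + (W_i cosα_i − u_i·Δl_i)·tanφ'] / Σ W_i sinα_i, with Δl_i = b_i / cosα_i.
Slice 1: Δl = 2.6/cos3.0° = 2.604 m; N'_1 = 65·cos3.0° − 5·2.604 = 51.9; c'Δl = 10.93; W sinα = 3.4
Slice 2: Δl = 1.8/cos17.7° = 1.889 m; N'_2 = 99·cos17.7° − 10·1.889 = 75.4; c'Δl = 7.94; W sinα = 30.1
Slice 3: Δl = 2.0/cos31.4° = 2.343 m; N'_3 = 80·cos31.4° − 13·2.343 = 37.8; c'Δl = 9.84; W sinα = 41.7
Slice 4: Δl = 1.5/cos46.2° = 2.167 m; N'_4 = 23·cos46.2° − 7·2.167 = 0.7; c'Δl = 9.10; W sinα = 16.6
Σc'Δl = 37.8 kN/m; ΣN' = 165.9 kN/m; ΣW sinα = 91.8 kN/m
Resisting = 37.8 + 165.9·tan28.6° = 37.8 + 90.4 = 128.3 kN/m
FS = 128.3 / 91.8 = 1.397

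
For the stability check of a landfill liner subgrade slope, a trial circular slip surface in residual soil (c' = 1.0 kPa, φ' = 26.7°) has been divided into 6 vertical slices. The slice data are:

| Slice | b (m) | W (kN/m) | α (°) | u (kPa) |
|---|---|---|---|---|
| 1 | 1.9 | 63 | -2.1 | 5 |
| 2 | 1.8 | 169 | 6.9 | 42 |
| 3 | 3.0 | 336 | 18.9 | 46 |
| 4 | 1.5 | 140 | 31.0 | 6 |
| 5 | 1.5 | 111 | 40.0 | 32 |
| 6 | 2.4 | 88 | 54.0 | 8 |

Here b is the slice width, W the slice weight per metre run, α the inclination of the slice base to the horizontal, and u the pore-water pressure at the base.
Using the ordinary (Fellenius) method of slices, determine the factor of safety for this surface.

Ordinary method of slices: FS = Σ[c'·Δl_i + (W_i cosα_i − u_i·Δl_i)·tanφ'] / Σ W_i sinα_i, with Δl_i = b_i / cosα_i.
Slice 1: Δl = 1.9/cos(-2.1°) = 1.901 m; N'_1 = 63·cos(-2.1°) − 5·1.901 = 53.5; c'Δl = 1.90; W sinα = -2.3
Slice 2: Δl = 1.8/cos6.9° = 1.813 m; N'_2 = 169·cos6.9° − 42·1.813 = 91.6; c'Δl = 1.81; W sinα = 20.3
Slice 3: Δl = 3.0/cos18.9° = 3.171 m; N'_3 = 336·cos18.9° − 46·3.171 = 172.0; c'Δl = 3.17; W sinα = 108.8
Slice 4: Δl = 1.5/cos31.0° = 1.750 m; N'_4 = 140·cos31.0° − 6·1.750 = 109.5; c'Δl = 1.75; W sinα = 72.1
Slice 5: Δl = 1.5/cos40.0° = 1.958 m; N'_5 = 111·cos40.0° − 32·1.958 = 22.4; c'Δl = 1.96; W sinα = 71.3
Slice 6: Δl = 2.4/cos54.0° = 4.083 m; N'_6 = 88·cos54.0° − 8·4.083 = 19.1; c'Δl = 4.08; W sinα = 71.2
Σc'Δl = 14.7 kN/m; ΣN' = 468.0 kN/m; ΣW sinα = 341.5 kN/m
Resisting = 14.7 + 468.0·tan26.7° = 14.7 + 235.4 = 250.1 kN/m
FS = 250.1 / 341.5 = 0.732

FS = 0.73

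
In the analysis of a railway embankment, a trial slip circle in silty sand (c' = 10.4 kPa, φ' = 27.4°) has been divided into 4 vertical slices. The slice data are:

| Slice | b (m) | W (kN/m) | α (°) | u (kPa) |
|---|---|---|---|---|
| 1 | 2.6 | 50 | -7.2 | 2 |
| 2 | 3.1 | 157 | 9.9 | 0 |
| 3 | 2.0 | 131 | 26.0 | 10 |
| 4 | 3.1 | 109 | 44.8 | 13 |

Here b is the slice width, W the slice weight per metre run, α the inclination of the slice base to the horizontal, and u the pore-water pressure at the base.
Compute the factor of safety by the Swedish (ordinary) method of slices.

Ordinary method of slices: FS = Σ[c'·Δl_i + (W_i cosα_i − u_i·Δl_i)·tanφ'] / Σ W_i sinα_i, with Δl_i = b_i / cosα_i.
Slice 1: Δl = 2.6/cos(-7.2°) = 2.621 m; N'_1 = 50·cos(-7.2°) − 2·2.621 = 44.4; c'Δl = 27.25; W sinα = -6.3
Slice 2: Δl = 3.1/cos9.9° = 3.147 m; N'_2 = 157·cos9.9° − 0·3.147 = 154.7; c'Δl = 32.73; W sinα = 27.0
Slice 3: Δl = 2.0/cos26.0° = 2.225 m; N'_3 = 131·cos26.0° − 10·2.225 = 95.5; c'Δl = 23.14; W sinα = 57.4
Slice 4: Δl = 3.1/cos44.8° = 4.369 m; N'_4 = 109·cos44.8° − 13·4.369 = 20.5; c'Δl = 45.44; W sinα = 76.8
Σc'Δl = 128.6 kN/m; ΣN' = 315.1 kN/m; ΣW sinα = 155.0 kN/m
Resisting = 128.6 + 315.1·tan27.4° = 128.6 + 163.3 = 291.9 kN/m
FS = 291.9 / 155.0 = 1.884

FS = 1.88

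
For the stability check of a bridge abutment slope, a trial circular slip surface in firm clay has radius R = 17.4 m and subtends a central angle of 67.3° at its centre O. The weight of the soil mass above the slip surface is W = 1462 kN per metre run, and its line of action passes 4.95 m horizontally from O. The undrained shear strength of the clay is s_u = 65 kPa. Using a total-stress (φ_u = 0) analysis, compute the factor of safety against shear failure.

Taking moments about the centre O, the resisting moment is provided by the undrained shear strength acting along the arc:
Arc length L_a = R·θ = 17.4·(67.3°·π/180) = 17.4·1.1746 = 20.44 m
M_R = s_u·L_a·R = 65·20.44·17.4 = 23115.6 kN·m/m
M_D = W·d = 1462·4.95 = 7236.9 kN·m/m
FS = M_R / M_D = 23115.6 / 7236.9 = 3.194

FS = 3.19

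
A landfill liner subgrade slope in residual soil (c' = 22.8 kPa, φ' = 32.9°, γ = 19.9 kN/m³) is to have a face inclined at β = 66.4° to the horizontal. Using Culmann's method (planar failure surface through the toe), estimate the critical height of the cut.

H_c = 21.23 m

Culmann's analysis gives the critical failure plane at α_cr = (β + φ')/2 = (66.4 + 32.9)/2 = 49.7°, and the critical height
H_c = (4c'/γ) · sinβ cosφ' / [1 − cos(β − φ')]
    = (4·22.8/19.9) · sin66.4°·cos32.9° / [1 − cos(33.5°)]
    = 4.583 · 0.9164·0.8396 / [1 − 0.8339]
    = 4.583 · 0.7694 / 0.1661
    = 21.23 m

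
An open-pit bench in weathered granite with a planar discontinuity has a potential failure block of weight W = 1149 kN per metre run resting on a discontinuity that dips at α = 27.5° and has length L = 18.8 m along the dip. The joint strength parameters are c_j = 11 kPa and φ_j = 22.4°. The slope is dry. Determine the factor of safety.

Resolving the block weight along and normal to the plane and applying the Mohr–Coulomb strength on the joint:
N' = W cosα = 1149·cos27.5° = 1019.2 kN/m
Driving force T = W sinα = 1149·sin27.5° = 530.5 kN/m
Resisting force R = c_j·L + N'·tanφ_j = 11·18.8 + 1019.2·tan22.4° = 206.8 + 420.1 = 626.9 kN/m
FS = R / T = 626.9 / 530.5 = 1.182

FS = 1.18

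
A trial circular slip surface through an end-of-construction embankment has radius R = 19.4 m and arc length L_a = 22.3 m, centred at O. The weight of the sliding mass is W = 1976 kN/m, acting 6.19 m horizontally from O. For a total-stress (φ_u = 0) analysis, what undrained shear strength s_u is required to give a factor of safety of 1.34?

FS = s_u·L_a·R / (W·d), so s_u = FS·W·d / (L_a·R).
s_u = 1.34·1976·6.19 / (22.30·19.4) = 16390.1 / 432.62 = 37.89 kPa

s_u = 37.9 kPa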